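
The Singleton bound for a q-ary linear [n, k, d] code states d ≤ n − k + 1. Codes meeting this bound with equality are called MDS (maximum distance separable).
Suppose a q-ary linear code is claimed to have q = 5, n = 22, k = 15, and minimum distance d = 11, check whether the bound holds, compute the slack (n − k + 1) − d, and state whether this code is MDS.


Singleton RHS = n − k + 1 = 8, slack = -3, bound violated (no such code; not MDS).

Singleton bound: d ≤ n − k + 1.
Here n = 22, k = 15, so n − k + 1 = 8.
Given d = 11, check d ≤ 8: NO.
Slack = (n − k + 1) − d = -3.
The slack is negative: d = 11 exceeds n − k + 1 = 8 by 3, so the Singleton bound is violated and no linear [22, 15, 11]_5 code can exist. In particular it is not MDS (MDS requires d = n − k + 1 exactly).
Description: the claimed parameters are [22, 15, 11]_5; such a code would be impossible (violates the Singleton bound).


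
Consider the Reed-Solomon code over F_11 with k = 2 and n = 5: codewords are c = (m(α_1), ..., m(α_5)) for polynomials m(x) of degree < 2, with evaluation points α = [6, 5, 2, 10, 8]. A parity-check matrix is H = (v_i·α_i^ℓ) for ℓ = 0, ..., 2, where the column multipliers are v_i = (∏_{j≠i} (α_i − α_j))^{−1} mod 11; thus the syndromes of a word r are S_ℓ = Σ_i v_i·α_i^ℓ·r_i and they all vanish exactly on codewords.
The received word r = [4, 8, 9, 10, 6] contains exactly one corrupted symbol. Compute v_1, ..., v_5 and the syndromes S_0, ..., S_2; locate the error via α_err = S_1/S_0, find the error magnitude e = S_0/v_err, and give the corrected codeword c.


S = (2, 5, 7), error at position 5, error magnitude e = 10, c = [4, 8, 9, 10, 7].

Step 1: column multipliers v_i = (∏_{j≠i}(α_i − α_j))^{−1} mod 11.
  i = 1 (α = 6): (6−5)(6−2)(6−10)(6−8) = 1·4·(−4)·(−2) = 32 ≡ 10, so v_1 = 10^{−1} = 10 (mod 11).
  i = 2 (α = 5): (5−6)(5−2)(5−10)(5−8) = (−1)·3·(−5)·(−3) = −45 ≡ 10, so v_2 = 10^{−1} = 10 (mod 11).
  i = 3 (α = 2): (2−6)(2−5)(2−10)(2−8) = (−4)·(−3)·(−8)·(−6) = 576 ≡ 4, so v_3 = 4^{−1} = 3 (mod 11).
  i = 4 (α = 10): (10−6)(10−5)(10−2)(10−8) = 4·5·8·2 = 320 ≡ 1, so v_4 = 1^{−1} = 1 (mod 11).
  i = 5 (α = 8): (8−6)(8−5)(8−2)(8−10) = 2·3·6·(−2) = −72 ≡ 5, so v_5 = 5^{−1} = 9 (mod 11).
  v = [10, 10, 3, 1, 9].
Step 2: syndromes of r = [4, 8, 9, 10, 6] (all sums mod 11).
  S_0 = Σ v_i r_i = 10·4 + 10·8 + 3·9 + 1·10 + 9·6 = 211 ≡ 2.
  S_1 = Σ v_i α_i r_i = 10·6·4 + 10·5·8 + 3·2·9 + 1·10·10 + 9·8·6 = 1226 ≡ 5.
  α_i^2 mod 11 = [3, 3, 4, 1, 9].
  S_2 = Σ v_i α_i^2 r_i = 10·3·4 + 10·3·8 + 3·4·9 + 1·1·10 + 9·9·6 = 964 ≡ 7.
  S = (2, 5, 7) ≠ 0, so r is not a codeword (an error is present).
Step 3: locate the error. For a single error e at position i, S_ℓ = v_i·e·α_i^ℓ, so α_err = S_1/S_0.
  S_0^{−1} = 2^{−1} = 6 (mod 11), so α_err = 5·6 = 30 ≡ 8 = α_5. Error position i = 5.
  Consistency check: S_2/S_1 = 7·9 = 63 ≡ 8 = α_err ✓ (single-error assumption holds).
Step 4: error magnitude e = S_0/v_5 = S_0·∏_{j≠5}(α_5 − α_j) = 2·5 = 10 ≡ 10 (mod 11).
Step 5: correct position 5: c_5 = r_5 − e = 6 − 10 ≡ 7 (mod 11). Hence c = [4, 8, 9, 10, 7].
  Check: interpolating c through the α_i gives m(x) = 6 + 7·x (degree < 2) with m(α_i) = c_i for every i, so c is indeed a codeword.


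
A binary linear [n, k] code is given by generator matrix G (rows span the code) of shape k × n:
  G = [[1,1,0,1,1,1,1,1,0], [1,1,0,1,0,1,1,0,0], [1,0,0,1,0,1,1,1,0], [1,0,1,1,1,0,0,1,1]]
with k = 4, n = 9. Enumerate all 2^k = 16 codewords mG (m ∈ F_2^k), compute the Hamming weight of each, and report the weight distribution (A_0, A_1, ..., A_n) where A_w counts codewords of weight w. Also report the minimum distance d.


Weight distribution: A_0 = 1, A_2 = 3, A_4 = 1, A_5 = 6, A_6 = 3, A_7 = 2. Minimum distance d = 2.

Enumerate all 2^4 = 16 messages m ∈ F_2^4.
For each, compute codeword c = mG in F_2^9, then tally its weight.
  m = 0000 → c = 000000000, weight = 0.
  m = 1000 → c = 110111110, weight = 7.
  m = 0100 → c = 110101100, weight = 5.
  m = 1100 → c = 000010010, weight = 2.
  m = 0010 → c = 100101110, weight = 5.
  m = 1010 → c = 010010000, weight = 2.
  m = 0110 → c = 010000010, weight = 2.
  m = 1110 → c = 100111100, weight = 5.
  m = 0001 → c = 101110011, weight = 6.
  m = 1001 → c = 011001101, weight = 5.
  m = 0101 → c = 011011111, weight = 7.
  m = 1101 → c = 101100001, weight = 4.
  m = 0011 → c = 001011101, weight = 5.
  m = 1011 → c = 111100011, weight = 6.
  m = 0111 → c = 111110001, weight = 6.
  m = 1111 → c = 001001111, weight = 5.
Tally weights:
  weight 0: 1 codewords.
  weight 2: 3 codewords.
  weight 4: 1 codewords.
  weight 5: 6 codewords.
  weight 6: 3 codewords.
  weight 7: 2 codewords.
Minimum distance d = smallest w > 0 with A_w > 0 = 2.
Sanity: Σ A_w = 16 = 2^4 = 16 ✓.


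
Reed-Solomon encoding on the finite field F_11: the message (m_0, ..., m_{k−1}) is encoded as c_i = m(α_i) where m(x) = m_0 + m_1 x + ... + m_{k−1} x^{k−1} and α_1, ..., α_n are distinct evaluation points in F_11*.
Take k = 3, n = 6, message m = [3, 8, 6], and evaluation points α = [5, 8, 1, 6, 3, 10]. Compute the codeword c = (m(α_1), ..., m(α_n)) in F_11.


c = [6, 0, 6, 3, 4, 1]

Message polynomial: m(x) = 3 + 8·x + 6·x^2 (mod 11).
For each evaluation point α_i, compute m(α_i) mod 11:
  α_1 = 5: Horner steps 6 → 5 → 6, so m(5) = 6.
  α_2 = 8: Horner steps 6 → 1 → 0, so m(8) = 0.
  α_3 = 1: Horner steps 6 → 3 → 6, so m(1) = 6.
  α_4 = 6: Horner steps 6 → 0 → 3, so m(6) = 3.
  α_5 = 3: Horner steps 6 → 4 → 4, so m(3) = 4.
  α_6 = 10: Horner steps 6 → 2 → 1, so m(10) = 1.
Codeword c = [6, 0, 6, 3, 4, 1] ∈ F_11^6.


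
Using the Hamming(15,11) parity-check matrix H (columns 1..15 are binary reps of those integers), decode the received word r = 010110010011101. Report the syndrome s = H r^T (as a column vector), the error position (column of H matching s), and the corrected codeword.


s = (1, 1, 1, 0)^T, error position = 14, corrected codeword c = 010110010011111

Compute s = H r^T mod 2 one row at a time:
  s_1 = 1 + 0 + 0 + 1 + 1 + 1 + 0 + 1 = 5 ≡ 1 (mod 2).
  s_2 = 1 + 1 + 0 + 0 + 1 + 1 + 0 + 1 = 5 ≡ 1 (mod 2).
  s_3 = 1 + 0 + 0 + 0 + 0 + 1 + 0 + 1 = 3 ≡ 1 (mod 2).
  s_4 = 0 + 0 + 1 + 0 + 0 + 1 + 1 + 1 = 4 ≡ 0 (mod 2).
s = (1, 1, 1, 0)^T — this equals column 14 of H (binary 1110), so error is at position 14.
Correct: flip bit 14 of r = 010110010011101 to get c = 010110010011111.


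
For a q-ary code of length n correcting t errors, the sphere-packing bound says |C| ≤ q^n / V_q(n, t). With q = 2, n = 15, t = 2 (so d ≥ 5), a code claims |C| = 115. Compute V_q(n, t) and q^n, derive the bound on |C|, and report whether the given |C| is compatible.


V_q(n, t) = 121, q^n = 32768, Hamming bound = 270, |C| = 115 ≤ bound (satisfied).

Step 1: Compute V_q(n, t) = Σ_{j=0}^2 C(n, j) (q−1)^j.
  j = 0: C(15,0)·(1)^0 = 1·1 = 1.
  j = 1: C(15,1)·(1)^1 = 15·1 = 15.
  j = 2: C(15,2)·(1)^2 = 105·1 = 105.
  V_q(n, t) = 1 + 15 + 105 = 121.
Step 2: q^n = 2^15 = 32768.
Step 3: Hamming bound ⌊q^n / V_q(n,t)⌋ = ⌊32768/121⌋ = 270.
Step 4: Compare |C| = 115 to 270: satisfied.
The claimed |C| lies below the Hamming bound.


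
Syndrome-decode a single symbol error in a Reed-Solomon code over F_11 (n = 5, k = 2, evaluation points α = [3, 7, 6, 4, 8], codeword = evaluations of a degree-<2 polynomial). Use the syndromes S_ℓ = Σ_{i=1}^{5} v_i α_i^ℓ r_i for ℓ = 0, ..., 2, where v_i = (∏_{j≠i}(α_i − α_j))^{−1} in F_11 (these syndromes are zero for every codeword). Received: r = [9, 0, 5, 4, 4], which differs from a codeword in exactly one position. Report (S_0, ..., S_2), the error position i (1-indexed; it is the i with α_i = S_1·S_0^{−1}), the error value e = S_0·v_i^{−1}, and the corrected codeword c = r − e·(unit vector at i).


S = (6, 4, 10), error at position 5, error magnitude e = 9, c = [9, 0, 5, 4, 6].

Step 1: column multipliers v_i = (∏_{j≠i}(α_i − α_j))^{−1} mod 11.
  i = 1 (α = 3): (3−7)(3−6)(3−4)(3−8) = (−4)·(−3)·(−1)·(−5) = 60 ≡ 5, so v_1 = 5^{−1} = 9 (mod 11).
  i = 2 (α = 7): (7−3)(7−6)(7−4)(7−8) = 4·1·3·(−1) = −12 ≡ 10, so v_2 = 10^{−1} = 10 (mod 11).
  i = 3 (α = 6): (6−3)(6−7)(6−4)(6−8) = 3·(−1)·2·(−2) = 12 ≡ 1, so v_3 = 1^{−1} = 1 (mod 11).
  i = 4 (α = 4): (4−3)(4−7)(4−6)(4−8) = 1·(−3)·(−2)·(−4) = −24 ≡ 9, so v_4 = 9^{−1} = 5 (mod 11).
  i = 5 (α = 8): (8−3)(8−7)(8−6)(8−4) = 5·1·2·4 = 40 ≡ 7, so v_5 = 7^{−1} = 8 (mod 11).
  v = [9, 10, 1, 5, 8].
Step 2: syndromes of r = [9, 0, 5, 4, 4] (all sums mod 11).
  S_0 = Σ v_i r_i = 9·9 + 10·0 + 1·5 + 5·4 + 8·4 = 138 ≡ 6.
  S_1 = Σ v_i α_i r_i = 9·3·9 + 10·7·0 + 1·6·5 + 5·4·4 + 8·8·4 = 609 ≡ 4.
  α_i^2 mod 11 = [9, 5, 3, 5, 9].
  S_2 = Σ v_i α_i^2 r_i = 9·9·9 + 10·5·0 + 1·3·5 + 5·5·4 + 8·9·4 = 1132 ≡ 10.
  S = (6, 4, 10) ≠ 0, so r is not a codeword (an error is present).
Step 3: locate the error. For a single error e at position i, S_ℓ = v_i·e·α_i^ℓ, so α_err = S_1/S_0.
  S_0^{−1} = 6^{−1} = 2 (mod 11), so α_err = 4·2 = 8 ≡ 8 = α_5. Error position i = 5.
  Consistency check: S_2/S_1 = 10·3 = 30 ≡ 8 = α_err ✓ (single-error assumption holds).
Step 4: error magnitude e = S_0/v_5 = S_0·∏_{j≠5}(α_5 − α_j) = 6·7 = 42 ≡ 9 (mod 11).
Step 5: correct position 5: c_5 = r_5 − e = 4 − 9 ≡ 6 (mod 11). Hence c = [9, 0, 5, 4, 6].
  Check: interpolating c through the α_i gives m(x) = 2 + 6·x (degree < 2) with m(α_i) = c_i for every i, so c is indeed a codeword.


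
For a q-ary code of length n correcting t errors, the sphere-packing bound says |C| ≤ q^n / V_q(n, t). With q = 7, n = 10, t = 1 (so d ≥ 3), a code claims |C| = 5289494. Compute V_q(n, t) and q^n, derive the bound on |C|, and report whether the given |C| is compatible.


V_q(n, t) = 61, q^n = 282475249, Hamming bound = 4630741, |C| = 5289494 > bound (violated).

Step 1: Compute V_q(n, t) = Σ_{j=0}^1 C(n, j) (q−1)^j.
  j = 0: C(10,0)·(6)^0 = 1·1 = 1.
  j = 1: C(10,1)·(6)^1 = 10·6 = 60.
  V_q(n, t) = 1 + 60 = 61.
Step 2: q^n = 7^10 = 282475249.
Step 3: Hamming bound ⌊q^n / V_q(n,t)⌋ = ⌊282475249/61⌋ = 4630741.
Step 4: Compare |C| = 5289494 to 4630741: violated.
The claimed |C| lies above the Hamming bound, so no 7-ary code of length 10 with d ≥ 3 can have 5289494 codewords.


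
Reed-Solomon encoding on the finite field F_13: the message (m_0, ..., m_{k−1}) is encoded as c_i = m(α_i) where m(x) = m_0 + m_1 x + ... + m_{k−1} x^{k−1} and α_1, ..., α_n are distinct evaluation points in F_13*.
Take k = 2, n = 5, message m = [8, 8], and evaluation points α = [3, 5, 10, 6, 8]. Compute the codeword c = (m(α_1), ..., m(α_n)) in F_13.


c = [6, 9, 10, 4, 7]

Message polynomial: m(x) = 8 + 8·x (mod 13).
For each evaluation point α_i, compute m(α_i) mod 13:
  α_1 = 3: Horner steps 8 → 6, so m(3) = 6.
  α_2 = 5: Horner steps 8 → 9, so m(5) = 9.
  α_3 = 10: Horner steps 8 → 10, so m(10) = 10.
  α_4 = 6: Horner steps 8 → 4, so m(6) = 4.
  α_5 = 8: Horner steps 8 → 7, so m(8) = 7.
Codeword c = [6, 9, 10, 4, 7] ∈ F_13^5.


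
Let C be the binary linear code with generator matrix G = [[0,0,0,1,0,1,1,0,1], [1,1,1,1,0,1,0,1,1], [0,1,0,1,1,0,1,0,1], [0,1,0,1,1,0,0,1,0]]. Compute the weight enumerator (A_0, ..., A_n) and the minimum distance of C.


Weight distribution: A_0 = 1, A_3 = 3, A_4 = 3, A_5 = 4, A_6 = 4, A_7 = 1. Minimum distance d = 3.

Enumerate all 2^4 = 16 messages m ∈ F_2^4.
For each, compute codeword c = mG in F_2^9, then tally its weight.
  m = 0000 → c = 000000000, weight = 0.
  m = 1000 → c = 000101101, weight = 4.
  m = 0100 → c = 111101011, weight = 7.
  m = 1100 → c = 111000110, weight = 5.
  m = 0010 → c = 010110101, weight = 5.
  m = 1010 → c = 010011000, weight = 3.
  m = 0110 → c = 101011110, weight = 6.
  m = 1110 → c = 101110011, weight = 6.
  m = 0001 → c = 010110010, weight = 4.
  m = 1001 → c = 010011111, weight = 6.
  m = 0101 → c = 101011001, weight = 5.
  m = 1101 → c = 101110100, weight = 5.
  m = 0011 → c = 000000111, weight = 3.
  m = 1011 → c = 000101010, weight = 3.
  m = 0111 → c = 111101100, weight = 6.
  m = 1111 → c = 111000001, weight = 4.
Tally weights:
  weight 0: 1 codewords.
  weight 3: 3 codewords.
  weight 4: 3 codewords.
  weight 5: 4 codewords.
  weight 6: 4 codewords.
  weight 7: 1 codewords.
Minimum distance d = smallest w > 0 with A_w > 0 = 3.
Sanity: Σ A_w = 16 = 2^4 = 16 ✓.


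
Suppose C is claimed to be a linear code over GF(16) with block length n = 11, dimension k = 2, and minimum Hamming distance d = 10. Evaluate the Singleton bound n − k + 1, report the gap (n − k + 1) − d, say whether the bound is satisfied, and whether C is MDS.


Singleton RHS = n − k + 1 = 10, slack = 0, bound satisfied, MDS.

Singleton bound: d ≤ n − k + 1.
Here n = 11, k = 2, so n − k + 1 = 10.
Given d = 10, check d ≤ 10: YES.
Slack = (n − k + 1) − d = 0.
The code is MDS (slack = 0).
Description: the claimed parameters are [11, 2, 10]_16; such a code would be MDS (meets Singleton bound).


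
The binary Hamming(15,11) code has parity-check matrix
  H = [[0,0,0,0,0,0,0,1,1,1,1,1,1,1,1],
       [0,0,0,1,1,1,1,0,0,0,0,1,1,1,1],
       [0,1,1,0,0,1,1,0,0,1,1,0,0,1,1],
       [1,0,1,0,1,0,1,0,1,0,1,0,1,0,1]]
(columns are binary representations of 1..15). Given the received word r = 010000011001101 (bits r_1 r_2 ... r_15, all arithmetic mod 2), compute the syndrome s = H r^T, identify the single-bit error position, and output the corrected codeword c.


s = (1, 1, 0, 1)^T, error position = 13, corrected codeword c = 010000011001001

Compute s = H r^T mod 2 one row at a time:
  s_1 = 1 + 1 + 0 + 0 + 1 + 1 + 0 + 1 = 5 ≡ 1 (mod 2).
  s_2 = 0 + 0 + 0 + 0 + 1 + 1 + 0 + 1 = 3 ≡ 1 (mod 2).
  s_3 = 1 + 0 + 0 + 0 + 0 + 0 + 0 + 1 = 2 ≡ 0 (mod 2).
  s_4 = 0 + 0 + 0 + 0 + 1 + 0 + 1 + 1 = 3 ≡ 1 (mod 2).
s = (1, 1, 0, 1)^T — this equals column 13 of H (binary 1101), so error is at position 13.
Correct: flip bit 13 of r = 010000011001101 to get c = 010000011001001.


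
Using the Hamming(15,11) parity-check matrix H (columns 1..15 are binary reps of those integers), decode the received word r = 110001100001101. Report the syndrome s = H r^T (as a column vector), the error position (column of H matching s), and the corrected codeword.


s = (1, 1, 0, 0)^T, error position = 12, corrected codeword c = 110001100000101

Compute s = H r^T mod 2 one row at a time:
  s_1 = 0 + 0 + 0 + 0 + 1 + 1 + 0 + 1 = 3 ≡ 1 (mod 2).
  s_2 = 0 + 0 + 1 + 1 + 1 + 1 + 0 + 1 = 5 ≡ 1 (mod 2).
  s_3 = 1 + 0 + 1 + 1 + 0 + 0 + 0 + 1 = 4 ≡ 0 (mod 2).
  s_4 = 1 + 0 + 0 + 1 + 0 + 0 + 1 + 1 = 4 ≡ 0 (mod 2).
s = (1, 1, 0, 0)^T — this equals column 12 of H (binary 1100), so error is at position 12.
Correct: flip bit 12 of r = 110001100001101 to get c = 110001100000101.


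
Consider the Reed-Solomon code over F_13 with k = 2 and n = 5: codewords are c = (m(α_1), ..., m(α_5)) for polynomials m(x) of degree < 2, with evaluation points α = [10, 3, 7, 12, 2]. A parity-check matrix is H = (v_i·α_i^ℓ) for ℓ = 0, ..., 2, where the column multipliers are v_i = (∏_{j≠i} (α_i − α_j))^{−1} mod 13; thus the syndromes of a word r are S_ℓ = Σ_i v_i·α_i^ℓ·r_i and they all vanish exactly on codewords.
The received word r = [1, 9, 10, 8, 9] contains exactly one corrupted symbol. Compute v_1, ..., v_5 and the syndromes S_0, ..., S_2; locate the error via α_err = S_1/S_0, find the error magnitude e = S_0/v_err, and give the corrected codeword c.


S = (1, 2, 4), error at position 5, error magnitude e = 10, c = [1, 9, 10, 8, 12].

Step 1: column multipliers v_i = (∏_{j≠i}(α_i − α_j))^{−1} mod 13.
  i = 1 (α = 10): (10−3)(10−7)(10−12)(10−2) = 7·3·(−2)·8 = −336 ≡ 2, so v_1 = 2^{−1} = 7 (mod 13).
  i = 2 (α = 3): (3−10)(3−7)(3−12)(3−2) = (−7)·(−4)·(−9)·1 = −252 ≡ 8, so v_2 = 8^{−1} = 5 (mod 13).
  i = 3 (α = 7): (7−10)(7−3)(7−12)(7−2) = (−3)·4·(−5)·5 = 300 ≡ 1, so v_3 = 1^{−1} = 1 (mod 13).
  i = 4 (α = 12): (12−10)(12−3)(12−7)(12−2) = 2·9·5·10 = 900 ≡ 3, so v_4 = 3^{−1} = 9 (mod 13).
  i = 5 (α = 2): (2−10)(2−3)(2−7)(2−12) = (−8)·(−1)·(−5)·(−10) = 400 ≡ 10, so v_5 = 10^{−1} = 4 (mod 13).
  v = [7, 5, 1, 9, 4].
Step 2: syndromes of r = [1, 9, 10, 8, 9] (all sums mod 13).
  S_0 = Σ v_i r_i = 7·1 + 5·9 + 1·10 + 9·8 + 4·9 = 170 ≡ 1.
  S_1 = Σ v_i α_i r_i = 7·10·1 + 5·3·9 + 1·7·10 + 9·12·8 + 4·2·9 = 1211 ≡ 2.
  α_i^2 mod 13 = [9, 9, 10, 1, 4].
  S_2 = Σ v_i α_i^2 r_i = 7·9·1 + 5·9·9 + 1·10·10 + 9·1·8 + 4·4·9 = 784 ≡ 4.
  S = (1, 2, 4) ≠ 0, so r is not a codeword (an error is present).
Step 3: locate the error. For a single error e at position i, S_ℓ = v_i·e·α_i^ℓ, so α_err = S_1/S_0.
  S_0^{−1} = 1^{−1} = 1 (mod 13), so α_err = 2·1 = 2 ≡ 2 = α_5. Error position i = 5.
  Consistency check: S_2/S_1 = 4·7 = 28 ≡ 2 = α_err ✓ (single-error assumption holds).
Step 4: error magnitude e = S_0/v_5 = S_0·∏_{j≠5}(α_5 − α_j) = 1·10 = 10 ≡ 10 (mod 13).
Step 5: correct position 5: c_5 = r_5 − e = 9 − 10 ≡ 12 (mod 13). Hence c = [1, 9, 10, 8, 12].
  Check: interpolating c through the α_i gives m(x) = 5 + 10·x (degree < 2) with m(α_i) = c_i for every i, so c is indeed a codeword.


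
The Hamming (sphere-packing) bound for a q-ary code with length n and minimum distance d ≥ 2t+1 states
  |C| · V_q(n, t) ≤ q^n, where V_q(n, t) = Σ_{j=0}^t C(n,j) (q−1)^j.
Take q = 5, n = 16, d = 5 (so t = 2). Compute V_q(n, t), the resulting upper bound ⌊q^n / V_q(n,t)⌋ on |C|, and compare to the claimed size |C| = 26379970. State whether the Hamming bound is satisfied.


V_q(n, t) = 1985, q^n = 152587890625, Hamming bound = 76870473, |C| = 26379970 ≤ bound (satisfied).

Step 1: Compute V_q(n, t) = Σ_{j=0}^2 C(n, j) (q−1)^j.
  j = 0: C(16,0)·(4)^0 = 1·1 = 1.
  j = 1: C(16,1)·(4)^1 = 16·4 = 64.
  j = 2: C(16,2)·(4)^2 = 120·16 = 1920.
  V_q(n, t) = 1 + 64 + 1920 = 1985.
Step 2: q^n = 5^16 = 152587890625.
Step 3: Hamming bound ⌊q^n / V_q(n,t)⌋ = ⌊152587890625/1985⌋ = 76870473.
Step 4: Compare |C| = 26379970 to 76870473: satisfied.
The claimed |C| lies below the Hamming bound.


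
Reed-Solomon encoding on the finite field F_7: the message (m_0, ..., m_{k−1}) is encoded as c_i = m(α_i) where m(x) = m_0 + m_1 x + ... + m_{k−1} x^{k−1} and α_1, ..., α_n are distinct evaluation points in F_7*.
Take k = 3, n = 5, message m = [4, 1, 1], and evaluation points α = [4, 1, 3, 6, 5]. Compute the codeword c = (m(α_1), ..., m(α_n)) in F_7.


c = [3, 6, 2, 4, 6]

Message polynomial: m(x) = 4 + 1·x + 1·x^2 (mod 7).
For each evaluation point α_i, compute m(α_i) mod 7:
  α_1 = 4: Horner steps 1 → 5 → 3, so m(4) = 3.
  α_2 = 1: Horner steps 1 → 2 → 6, so m(1) = 6.
  α_3 = 3: Horner steps 1 → 4 → 2, so m(3) = 2.
  α_4 = 6: Horner steps 1 → 0 → 4, so m(6) = 4.
  α_5 = 5: Horner steps 1 → 6 → 6, so m(5) = 6.
Codeword c = [3, 6, 2, 4, 6] ∈ F_7^5.


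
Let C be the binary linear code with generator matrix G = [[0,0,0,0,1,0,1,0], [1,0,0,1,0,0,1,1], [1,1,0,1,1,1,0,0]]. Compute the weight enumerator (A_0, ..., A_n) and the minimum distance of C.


Weight distribution: A_0 = 1, A_2 = 1, A_3 = 1, A_4 = 2, A_5 = 3. Minimum distance d = 2.

Enumerate all 2^3 = 8 messages m ∈ F_2^3.
For each, compute codeword c = mG in F_2^8, then tally its weight.
  m = 000 → c = 00000000, weight = 0.
  m = 100 → c = 00001010, weight = 2.
  m = 010 → c = 10010011, weight = 4.
  m = 110 → c = 10011001, weight = 4.
  m = 001 → c = 11011100, weight = 5.
  m = 101 → c = 11010110, weight = 5.
  m = 011 → c = 01001111, weight = 5.
  m = 111 → c = 01000101, weight = 3.
Tally weights:
  weight 0: 1 codewords.
  weight 2: 1 codewords.
  weight 3: 1 codewords.
  weight 4: 2 codewords.
  weight 5: 3 codewords.
Minimum distance d = smallest w > 0 with A_w > 0 = 2.
Sanity: Σ A_w = 8 = 2^3 = 8 ✓.


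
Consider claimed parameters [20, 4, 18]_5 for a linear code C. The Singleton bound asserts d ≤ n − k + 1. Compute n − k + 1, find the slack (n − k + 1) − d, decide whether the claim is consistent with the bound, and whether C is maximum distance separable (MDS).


Singleton RHS = n − k + 1 = 17, slack = -1, bound violated (no such code; not MDS).

Singleton bound: d ≤ n − k + 1.
Here n = 20, k = 4, so n − k + 1 = 17.
Given d = 18, check d ≤ 17: NO.
Slack = (n − k + 1) − d = -1.
The slack is negative: d = 18 exceeds n − k + 1 = 17 by 1, so the Singleton bound is violated and no linear [20, 4, 18]_5 code can exist. In particular it is not MDS (MDS requires d = n − k + 1 exactly).
Description: the claimed parameters are [20, 4, 18]_5; such a code would be impossible (violates the Singleton bound).


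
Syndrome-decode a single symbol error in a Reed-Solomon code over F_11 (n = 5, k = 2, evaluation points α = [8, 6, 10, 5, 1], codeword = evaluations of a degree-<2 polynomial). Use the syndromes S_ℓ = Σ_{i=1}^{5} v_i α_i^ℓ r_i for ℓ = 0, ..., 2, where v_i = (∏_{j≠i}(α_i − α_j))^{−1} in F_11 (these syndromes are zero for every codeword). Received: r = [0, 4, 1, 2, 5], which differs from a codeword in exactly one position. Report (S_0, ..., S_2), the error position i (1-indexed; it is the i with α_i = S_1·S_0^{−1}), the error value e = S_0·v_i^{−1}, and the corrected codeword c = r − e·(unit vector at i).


S = (9, 6, 4), error at position 1, error magnitude e = 3, c = [8, 4, 1, 2, 5].

Step 1: column multipliers v_i = (∏_{j≠i}(α_i − α_j))^{−1} mod 11.
  i = 1 (α = 8): (8−6)(8−10)(8−5)(8−1) = 2·(−2)·3·7 = −84 ≡ 4, so v_1 = 4^{−1} = 3 (mod 11).
  i = 2 (α = 6): (6−8)(6−10)(6−5)(6−1) = (−2)·(−4)·1·5 = 40 ≡ 7, so v_2 = 7^{−1} = 8 (mod 11).
  i = 3 (α = 10): (10−8)(10−6)(10−5)(10−1) = 2·4·5·9 = 360 ≡ 8, so v_3 = 8^{−1} = 7 (mod 11).
  i = 4 (α = 5): (5−8)(5−6)(5−10)(5−1) = (−3)·(−1)·(−5)·4 = −60 ≡ 6, so v_4 = 6^{−1} = 2 (mod 11).
  i = 5 (α = 1): (1−8)(1−6)(1−10)(1−5) = (−7)·(−5)·(−9)·(−4) = 1260 ≡ 6, so v_5 = 6^{−1} = 2 (mod 11).
  v = [3, 8, 7, 2, 2].
Step 2: syndromes of r = [0, 4, 1, 2, 5] (all sums mod 11).
  S_0 = Σ v_i r_i = 3·0 + 8·4 + 7·1 + 2·2 + 2·5 = 53 ≡ 9.
  S_1 = Σ v_i α_i r_i = 3·8·0 + 8·6·4 + 7·10·1 + 2·5·2 + 2·1·5 = 292 ≡ 6.
  α_i^2 mod 11 = [9, 3, 1, 3, 1].
  S_2 = Σ v_i α_i^2 r_i = 3·9·0 + 8·3·4 + 7·1·1 + 2·3·2 + 2·1·5 = 125 ≡ 4.
  S = (9, 6, 4) ≠ 0, so r is not a codeword (an error is present).
Step 3: locate the error. For a single error e at position i, S_ℓ = v_i·e·α_i^ℓ, so α_err = S_1/S_0.
  S_0^{−1} = 9^{−1} = 5 (mod 11), so α_err = 6·5 = 30 ≡ 8 = α_1. Error position i = 1.
  Consistency check: S_2/S_1 = 4·2 = 8 ≡ 8 = α_err ✓ (single-error assumption holds).
Step 4: error magnitude e = S_0/v_1 = S_0·∏_{j≠1}(α_1 − α_j) = 9·4 = 36 ≡ 3 (mod 11).
Step 5: correct position 1: c_1 = r_1 − e = 0 − 3 ≡ 8 (mod 11). Hence c = [8, 4, 1, 2, 5].
  Check: interpolating c through the α_i gives m(x) = 3 + 2·x (degree < 2) with m(α_i) = c_i for every i, so c is indeed a codeword.


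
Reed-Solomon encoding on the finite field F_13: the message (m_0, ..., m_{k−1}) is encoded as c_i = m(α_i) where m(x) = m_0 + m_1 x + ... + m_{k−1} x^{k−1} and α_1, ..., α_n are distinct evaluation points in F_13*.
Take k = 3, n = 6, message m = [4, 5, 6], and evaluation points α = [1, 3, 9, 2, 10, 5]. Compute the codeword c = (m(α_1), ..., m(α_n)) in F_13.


c = [2, 8, 2, 12, 4, 10]

Message polynomial: m(x) = 4 + 5·x + 6·x^2 (mod 13).
For each evaluation point α_i, compute m(α_i) mod 13:
  α_1 = 1: Horner steps 6 → 11 → 2, so m(1) = 2.
  α_2 = 3: Horner steps 6 → 10 → 8, so m(3) = 8.
  α_3 = 9: Horner steps 6 → 7 → 2, so m(9) = 2.
  α_4 = 2: Horner steps 6 → 4 → 12, so m(2) = 12.
  α_5 = 10: Horner steps 6 → 0 → 4, so m(10) = 4.
  α_6 = 5: Horner steps 6 → 9 → 10, so m(5) = 10.
Codeword c = [2, 8, 2, 12, 4, 10] ∈ F_13^6.


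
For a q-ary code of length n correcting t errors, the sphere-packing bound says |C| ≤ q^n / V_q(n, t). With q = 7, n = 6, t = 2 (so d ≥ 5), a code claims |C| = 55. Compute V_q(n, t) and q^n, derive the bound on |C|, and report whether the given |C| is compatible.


V_q(n, t) = 577, q^n = 117649, Hamming bound = 203, |C| = 55 ≤ bound (satisfied).

Step 1: Compute V_q(n, t) = Σ_{j=0}^2 C(n, j) (q−1)^j.
  j = 0: C(6,0)·(6)^0 = 1·1 = 1.
  j = 1: C(6,1)·(6)^1 = 6·6 = 36.
  j = 2: C(6,2)·(6)^2 = 15·36 = 540.
  V_q(n, t) = 1 + 36 + 540 = 577.
Step 2: q^n = 7^6 = 117649.
Step 3: Hamming bound ⌊q^n / V_q(n,t)⌋ = ⌊117649/577⌋ = 203.
Step 4: Compare |C| = 55 to 203: satisfied.
The claimed |C| lies below the Hamming bound.


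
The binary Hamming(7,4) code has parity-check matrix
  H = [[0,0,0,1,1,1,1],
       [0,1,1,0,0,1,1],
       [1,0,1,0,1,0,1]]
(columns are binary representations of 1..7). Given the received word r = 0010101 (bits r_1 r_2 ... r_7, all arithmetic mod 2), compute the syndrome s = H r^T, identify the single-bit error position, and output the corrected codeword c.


s = (0, 0, 1)^T, error position = 1, corrected codeword c = 1010101

Compute s = H r^T mod 2 one row at a time:
  s_1 = 0 + 1 + 0 + 1 = 2 ≡ 0 (mod 2).
  s_2 = 0 + 1 + 0 + 1 = 2 ≡ 0 (mod 2).
  s_3 = 0 + 1 + 1 + 1 = 3 ≡ 1 (mod 2).
s = (0, 0, 1)^T — this equals column 1 of H (binary 001), so error is at position 1.
Correct: flip bit 1 of r = 0010101 to get c = 1010101.


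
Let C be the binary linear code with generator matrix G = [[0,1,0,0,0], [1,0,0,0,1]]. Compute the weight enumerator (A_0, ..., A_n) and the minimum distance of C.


Weight distribution: A_0 = 1, A_1 = 1, A_2 = 1, A_3 = 1. Minimum distance d = 1.

Enumerate all 2^2 = 4 messages m ∈ F_2^2.
For each, compute codeword c = mG in F_2^5, then tally its weight.
  m = 00 → c = 00000, weight = 0.
  m = 10 → c = 01000, weight = 1.
  m = 01 → c = 10001, weight = 2.
  m = 11 → c = 11001, weight = 3.
Tally weights:
  weight 0: 1 codewords.
  weight 1: 1 codewords.
  weight 2: 1 codewords.
  weight 3: 1 codewords.
Minimum distance d = smallest w > 0 with A_w > 0 = 1.
Sanity: Σ A_w = 4 = 2^2 = 4 ✓.


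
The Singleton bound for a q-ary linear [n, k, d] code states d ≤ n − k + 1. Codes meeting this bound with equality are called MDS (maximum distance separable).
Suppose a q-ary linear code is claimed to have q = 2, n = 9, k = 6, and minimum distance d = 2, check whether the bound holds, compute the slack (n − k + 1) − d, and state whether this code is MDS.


Singleton RHS = n − k + 1 = 4, slack = 2, bound satisfied, not MDS.

Singleton bound: d ≤ n − k + 1.
Here n = 9, k = 6, so n − k + 1 = 4.
Given d = 2, check d ≤ 4: YES.
Slack = (n − k + 1) − d = 2.
The code is NOT MDS (slack = 2 > 0).
Description: the claimed parameters are [9, 6, 2]_2; such a code would be non-MDS.


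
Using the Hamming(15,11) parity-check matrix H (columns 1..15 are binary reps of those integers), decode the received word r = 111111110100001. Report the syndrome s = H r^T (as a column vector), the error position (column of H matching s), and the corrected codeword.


s = (1, 1, 0, 1)^T, error position = 13, corrected codeword c = 111111110100101

Compute s = H r^T mod 2 one row at a time:
  s_1 = 1 + 0 + 1 + 0 + 0 + 0 + 0 + 1 = 3 ≡ 1 (mod 2).
  s_2 = 1 + 1 + 1 + 1 + 0 + 0 + 0 + 1 = 5 ≡ 1 (mod 2).
  s_3 = 1 + 1 + 1 + 1 + 1 + 0 + 0 + 1 = 6 ≡ 0 (mod 2).
  s_4 = 1 + 1 + 1 + 1 + 0 + 0 + 0 + 1 = 5 ≡ 1 (mod 2).
s = (1, 1, 0, 1)^T — this equals column 13 of H (binary 1101), so error is at position 13.
Correct: flip bit 13 of r = 111111110100001 to get c = 111111110100101.


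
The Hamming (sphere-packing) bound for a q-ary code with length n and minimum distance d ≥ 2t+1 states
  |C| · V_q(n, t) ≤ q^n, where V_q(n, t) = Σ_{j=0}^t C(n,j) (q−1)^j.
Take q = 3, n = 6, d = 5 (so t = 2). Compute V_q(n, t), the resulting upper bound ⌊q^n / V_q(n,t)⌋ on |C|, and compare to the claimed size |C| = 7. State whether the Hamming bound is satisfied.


V_q(n, t) = 73, q^n = 729, Hamming bound = 9, |C| = 7 ≤ bound (satisfied).

Step 1: Compute V_q(n, t) = Σ_{j=0}^2 C(n, j) (q−1)^j.
  j = 0: C(6,0)·(2)^0 = 1·1 = 1.
  j = 1: C(6,1)·(2)^1 = 6·2 = 12.
  j = 2: C(6,2)·(2)^2 = 15·4 = 60.
  V_q(n, t) = 1 + 12 + 60 = 73.
Step 2: q^n = 3^6 = 729.
Step 3: Hamming bound ⌊q^n / V_q(n,t)⌋ = ⌊729/73⌋ = 9.
Step 4: Compare |C| = 7 to 9: satisfied.
The claimed |C| lies below the Hamming bound.


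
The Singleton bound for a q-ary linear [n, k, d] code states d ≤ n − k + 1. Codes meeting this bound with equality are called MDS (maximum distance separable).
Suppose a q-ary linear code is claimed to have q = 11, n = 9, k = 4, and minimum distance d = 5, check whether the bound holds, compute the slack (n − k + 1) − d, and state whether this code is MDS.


Singleton RHS = n − k + 1 = 6, slack = 1, bound satisfied, not MDS.

Singleton bound: d ≤ n − k + 1.
Here n = 9, k = 4, so n − k + 1 = 6.
Given d = 5, check d ≤ 6: YES.
Slack = (n − k + 1) − d = 1.
The code is NOT MDS (slack = 1 > 0).
Description: the claimed parameters are [9, 4, 5]_11; such a code would be non-MDS.


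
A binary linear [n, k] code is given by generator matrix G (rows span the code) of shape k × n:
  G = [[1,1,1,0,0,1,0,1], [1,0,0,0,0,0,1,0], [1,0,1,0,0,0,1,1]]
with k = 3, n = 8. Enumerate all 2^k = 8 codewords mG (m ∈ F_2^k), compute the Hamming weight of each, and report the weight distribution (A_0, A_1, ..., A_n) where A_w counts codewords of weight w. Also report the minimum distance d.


Weight distribution: A_0 = 1, A_2 = 2, A_3 = 2, A_4 = 1, A_5 = 2. Minimum distance d = 2.

Enumerate all 2^3 = 8 messages m ∈ F_2^3.
For each, compute codeword c = mG in F_2^8, then tally its weight.
  m = 000 → c = 00000000, weight = 0.
  m = 100 → c = 11100101, weight = 5.
  m = 010 → c = 10000010, weight = 2.
  m = 110 → c = 01100111, weight = 5.
  m = 001 → c = 10100011, weight = 4.
  m = 101 → c = 01000110, weight = 3.
  m = 011 → c = 00100001, weight = 2.
  m = 111 → c = 11000100, weight = 3.
Tally weights:
  weight 0: 1 codewords.
  weight 2: 2 codewords.
  weight 3: 2 codewords.
  weight 4: 1 codewords.
  weight 5: 2 codewords.
Minimum distance d = smallest w > 0 with A_w > 0 = 2.
Sanity: Σ A_w = 8 = 2^3 = 8 ✓.


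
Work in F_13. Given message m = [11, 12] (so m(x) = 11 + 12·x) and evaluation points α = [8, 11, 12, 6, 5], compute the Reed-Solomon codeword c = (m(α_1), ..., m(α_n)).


c = [3, 0, 12, 5, 6]

Message polynomial: m(x) = 11 + 12·x (mod 13).
For each evaluation point α_i, compute m(α_i) mod 13:
  α_1 = 8: Horner steps 12 → 3, so m(8) = 3.
  α_2 = 11: Horner steps 12 → 0, so m(11) = 0.
  α_3 = 12: Horner steps 12 → 12, so m(12) = 12.
  α_4 = 6: Horner steps 12 → 5, so m(6) = 5.
  α_5 = 5: Horner steps 12 → 6, so m(5) = 6.
Codeword c = [3, 0, 12, 5, 6] ∈ F_13^5.


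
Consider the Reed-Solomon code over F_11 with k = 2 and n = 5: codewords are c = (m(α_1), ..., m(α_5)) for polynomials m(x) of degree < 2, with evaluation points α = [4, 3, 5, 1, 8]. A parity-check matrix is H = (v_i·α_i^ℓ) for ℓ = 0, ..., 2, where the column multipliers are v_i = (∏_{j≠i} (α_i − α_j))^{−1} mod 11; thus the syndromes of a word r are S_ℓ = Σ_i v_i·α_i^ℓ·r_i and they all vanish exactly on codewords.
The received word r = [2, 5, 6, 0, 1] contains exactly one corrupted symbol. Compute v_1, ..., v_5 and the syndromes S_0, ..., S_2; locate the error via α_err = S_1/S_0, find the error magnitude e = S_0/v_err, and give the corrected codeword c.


S = (2, 10, 6), error at position 3, error magnitude e = 7, c = [2, 5, 10, 0, 1].

Step 1: column multipliers v_i = (∏_{j≠i}(α_i − α_j))^{−1} mod 11.
  i = 1 (α = 4): (4−3)(4−5)(4−1)(4−8) = 1·(−1)·3·(−4) = 12 ≡ 1, so v_1 = 1^{−1} = 1 (mod 11).
  i = 2 (α = 3): (3−4)(3−5)(3−1)(3−8) = (−1)·(−2)·2·(−5) = −20 ≡ 2, so v_2 = 2^{−1} = 6 (mod 11).
  i = 3 (α = 5): (5−4)(5−3)(5−1)(5−8) = 1·2·4·(−3) = −24 ≡ 9, so v_3 = 9^{−1} = 5 (mod 11).
  i = 4 (α = 1): (1−4)(1−3)(1−5)(1−8) = (−3)·(−2)·(−4)·(−7) = 168 ≡ 3, so v_4 = 3^{−1} = 4 (mod 11).
  i = 5 (α = 8): (8−4)(8−3)(8−5)(8−1) = 4·5·3·7 = 420 ≡ 2, so v_5 = 2^{−1} = 6 (mod 11).
  v = [1, 6, 5, 4, 6].
Step 2: syndromes of r = [2, 5, 6, 0, 1] (all sums mod 11).
  S_0 = Σ v_i r_i = 1·2 + 6·5 + 5·6 + 4·0 + 6·1 = 68 ≡ 2.
  S_1 = Σ v_i α_i r_i = 1·4·2 + 6·3·5 + 5·5·6 + 4·1·0 + 6·8·1 = 296 ≡ 10.
  α_i^2 mod 11 = [5, 9, 3, 1, 9].
  S_2 = Σ v_i α_i^2 r_i = 1·5·2 + 6·9·5 + 5·3·6 + 4·1·0 + 6·9·1 = 424 ≡ 6.
  S = (2, 10, 6) ≠ 0, so r is not a codeword (an error is present).
Step 3: locate the error. For a single error e at position i, S_ℓ = v_i·e·α_i^ℓ, so α_err = S_1/S_0.
  S_0^{−1} = 2^{−1} = 6 (mod 11), so α_err = 10·6 = 60 ≡ 5 = α_3. Error position i = 3.
  Consistency check: S_2/S_1 = 6·10 = 60 ≡ 5 = α_err ✓ (single-error assumption holds).
Step 4: error magnitude e = S_0/v_3 = S_0·∏_{j≠3}(α_3 − α_j) = 2·9 = 18 ≡ 7 (mod 11).
Step 5: correct position 3: c_3 = r_3 − e = 6 − 7 ≡ 10 (mod 11). Hence c = [2, 5, 10, 0, 1].
  Check: interpolating c through the α_i gives m(x) = 3 + 8·x (degree < 2) with m(α_i) = c_i for every i, so c is indeed a codeword.


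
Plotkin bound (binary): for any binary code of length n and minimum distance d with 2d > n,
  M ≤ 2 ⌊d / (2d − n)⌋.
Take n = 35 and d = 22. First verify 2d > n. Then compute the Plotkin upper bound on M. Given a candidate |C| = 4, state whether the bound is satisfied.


Plotkin bound M ≤ 4; given |C| = 4 ≤ bound (satisfied).

Check applicability: 2d = 44, n = 35.
2d − n = 9 > 0, so Plotkin applies.
Compute d/(2d−n) = 22/9 ≈ 2.4444.
⌊d/(2d−n)⌋ = 2.
Plotkin bound: M ≤ 2·2 = 4.
Given |C| = 4, check: satisfied.
This |C| is at the Plotkin bound.


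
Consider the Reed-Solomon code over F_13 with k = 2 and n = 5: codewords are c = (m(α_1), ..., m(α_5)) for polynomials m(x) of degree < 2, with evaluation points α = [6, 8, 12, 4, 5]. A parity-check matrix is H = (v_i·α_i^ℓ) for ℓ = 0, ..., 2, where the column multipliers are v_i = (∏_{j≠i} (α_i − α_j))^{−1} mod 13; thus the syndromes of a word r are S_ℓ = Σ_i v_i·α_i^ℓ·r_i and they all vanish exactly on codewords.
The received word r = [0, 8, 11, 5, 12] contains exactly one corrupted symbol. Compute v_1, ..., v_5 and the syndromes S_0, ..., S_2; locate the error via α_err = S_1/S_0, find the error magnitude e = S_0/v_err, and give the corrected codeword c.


S = (11, 3, 2), error at position 5, error magnitude e = 3, c = [0, 8, 11, 5, 9].

Step 1: column multipliers v_i = (∏_{j≠i}(α_i − α_j))^{−1} mod 13.
  i = 1 (α = 6): (6−8)(6−12)(6−4)(6−5) = (−2)·(−6)·2·1 = 24 ≡ 11, so v_1 = 11^{−1} = 6 (mod 13).
  i = 2 (α = 8): (8−6)(8−12)(8−4)(8−5) = 2·(−4)·4·3 = −96 ≡ 8, so v_2 = 8^{−1} = 5 (mod 13).
  i = 3 (α = 12): (12−6)(12−8)(12−4)(12−5) = 6·4·8·7 = 1344 ≡ 5, so v_3 = 5^{−1} = 8 (mod 13).
  i = 4 (α = 4): (4−6)(4−8)(4−12)(4−5) = (−2)·(−4)·(−8)·(−1) = 64 ≡ 12, so v_4 = 12^{−1} = 12 (mod 13).
  i = 5 (α = 5): (5−6)(5−8)(5−12)(5−4) = (−1)·(−3)·(−7)·1 = −21 ≡ 5, so v_5 = 5^{−1} = 8 (mod 13).
  v = [6, 5, 8, 12, 8].
Step 2: syndromes of r = [0, 8, 11, 5, 12] (all sums mod 13).
  S_0 = Σ v_i r_i = 6·0 + 5·8 + 8·11 + 12·5 + 8·12 = 284 ≡ 11.
  S_1 = Σ v_i α_i r_i = 6·6·0 + 5·8·8 + 8·12·11 + 12·4·5 + 8·5·12 = 2096 ≡ 3.
  α_i^2 mod 13 = [10, 12, 1, 3, 12].
  S_2 = Σ v_i α_i^2 r_i = 6·10·0 + 5·12·8 + 8·1·11 + 12·3·5 + 8·12·12 = 1900 ≡ 2.
  S = (11, 3, 2) ≠ 0, so r is not a codeword (an error is present).
Step 3: locate the error. For a single error e at position i, S_ℓ = v_i·e·α_i^ℓ, so α_err = S_1/S_0.
  S_0^{−1} = 11^{−1} = 6 (mod 13), so α_err = 3·6 = 18 ≡ 5 = α_5. Error position i = 5.
  Consistency check: S_2/S_1 = 2·9 = 18 ≡ 5 = α_err ✓ (single-error assumption holds).
Step 4: error magnitude e = S_0/v_5 = S_0·∏_{j≠5}(α_5 − α_j) = 11·5 = 55 ≡ 3 (mod 13).
Step 5: correct position 5: c_5 = r_5 − e = 12 − 3 ≡ 9 (mod 13). Hence c = [0, 8, 11, 5, 9].
  Check: interpolating c through the α_i gives m(x) = 2 + 4·x (degree < 2) with m(α_i) = c_i for every i, so c is indeed a codeword.


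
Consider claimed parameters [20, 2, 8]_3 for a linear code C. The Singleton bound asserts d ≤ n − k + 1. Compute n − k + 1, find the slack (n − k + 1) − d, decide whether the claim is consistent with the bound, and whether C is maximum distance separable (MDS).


Singleton RHS = n − k + 1 = 19, slack = 11, bound satisfied, not MDS.

Singleton bound: d ≤ n − k + 1.
Here n = 20, k = 2, so n − k + 1 = 19.
Given d = 8, check d ≤ 19: YES.
Slack = (n − k + 1) − d = 11.
The code is NOT MDS (slack = 11 > 0).
Description: the claimed parameters are [20, 2, 8]_3; such a code would be non-MDS.


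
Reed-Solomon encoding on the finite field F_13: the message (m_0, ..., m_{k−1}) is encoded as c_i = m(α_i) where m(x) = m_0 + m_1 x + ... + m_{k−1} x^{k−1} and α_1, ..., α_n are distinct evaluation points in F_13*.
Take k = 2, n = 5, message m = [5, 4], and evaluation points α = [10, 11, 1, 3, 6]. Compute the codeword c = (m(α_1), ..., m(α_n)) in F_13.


c = [6, 10, 9, 4, 3]

Message polynomial: m(x) = 5 + 4·x (mod 13).
For each evaluation point α_i, compute m(α_i) mod 13:
  α_1 = 10: Horner steps 4 → 6, so m(10) = 6.
  α_2 = 11: Horner steps 4 → 10, so m(11) = 10.
  α_3 = 1: Horner steps 4 → 9, so m(1) = 9.
  α_4 = 3: Horner steps 4 → 4, so m(3) = 4.
  α_5 = 6: Horner steps 4 → 3, so m(6) = 3.
Codeword c = [6, 10, 9, 4, 3] ∈ F_13^5.


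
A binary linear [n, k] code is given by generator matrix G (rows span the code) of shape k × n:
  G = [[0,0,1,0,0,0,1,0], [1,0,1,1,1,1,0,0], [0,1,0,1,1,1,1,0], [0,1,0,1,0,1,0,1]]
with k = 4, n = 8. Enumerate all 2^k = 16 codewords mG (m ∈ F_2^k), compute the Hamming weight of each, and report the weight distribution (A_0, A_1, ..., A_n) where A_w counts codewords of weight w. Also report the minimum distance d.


Weight distribution: A_0 = 1, A_2 = 2, A_3 = 2, A_4 = 3, A_5 = 6, A_6 = 2. Minimum distance d = 2.

Enumerate all 2^4 = 16 messages m ∈ F_2^4.
For each, compute codeword c = mG in F_2^8, then tally its weight.
  m = 0000 → c = 00000000, weight = 0.
  m = 1000 → c = 00100010, weight = 2.
  m = 0100 → c = 10111100, weight = 5.
  m = 1100 → c = 10011110, weight = 5.
  m = 0010 → c = 01011110, weight = 5.
  m = 1010 → c = 01111100, weight = 5.
  m = 0110 → c = 11100010, weight = 4.
  m = 1110 → c = 11000000, weight = 2.
  m = 0001 → c = 01010101, weight = 4.
  m = 1001 → c = 01110111, weight = 6.
  m = 0101 → c = 11101001, weight = 5.
  m = 1101 → c = 11001011, weight = 5.
  m = 0011 → c = 00001011, weight = 3.
  m = 1011 → c = 00101001, weight = 3.
  m = 0111 → c = 10110111, weight = 6.
  m = 1111 → c = 10010101, weight = 4.
Tally weights:
  weight 0: 1 codewords.
  weight 2: 2 codewords.
  weight 3: 2 codewords.
  weight 4: 3 codewords.
  weight 5: 6 codewords.
  weight 6: 2 codewords.
Minimum distance d = smallest w > 0 with A_w > 0 = 2.
Sanity: Σ A_w = 16 = 2^4 = 16 ✓.


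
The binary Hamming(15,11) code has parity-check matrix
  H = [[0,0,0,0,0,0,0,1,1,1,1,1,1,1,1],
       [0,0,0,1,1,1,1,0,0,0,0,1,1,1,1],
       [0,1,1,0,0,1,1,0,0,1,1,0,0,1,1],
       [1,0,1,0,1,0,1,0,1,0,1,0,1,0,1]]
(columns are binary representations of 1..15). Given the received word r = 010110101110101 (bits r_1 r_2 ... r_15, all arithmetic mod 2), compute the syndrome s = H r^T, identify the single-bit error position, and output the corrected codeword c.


s = (1, 1, 1, 0)^T, error position = 14, corrected codeword c = 010110101110111

Compute s = H r^T mod 2 one row at a time:
  s_1 = 0 + 1 + 1 + 1 + 0 + 1 + 0 + 1 = 5 ≡ 1 (mod 2).
  s_2 = 1 + 1 + 0 + 1 + 0 + 1 + 0 + 1 = 5 ≡ 1 (mod 2).
  s_3 = 1 + 0 + 0 + 1 + 1 + 1 + 0 + 1 = 5 ≡ 1 (mod 2).
  s_4 = 0 + 0 + 1 + 1 + 1 + 1 + 1 + 1 = 6 ≡ 0 (mod 2).
s = (1, 1, 1, 0)^T — this equals column 14 of H (binary 1110), so error is at position 14.
Correct: flip bit 14 of r = 010110101110101 to get c = 010110101110111.
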